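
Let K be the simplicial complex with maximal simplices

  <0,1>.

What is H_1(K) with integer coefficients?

H_1 ≅ 0.

Order the vertices as 0 < 1. Listing each simplex with vertices in this order, K has dimension 1 with simplices:

  0-simplices (2): [0], [1]
  1-simplices (1): [0,1]

so the chain groups are C_0 ≅ Z^2, C_1 ≅ Z^1.

∂_1: C_1 → C_0 maps an edge to its endpoints' difference, ∂[p,q] = q − p.
This gives a 2×1 integer matrix of rank 1; reducing to Smith normal form yields diagonal entries (1).

Reading off H_k = ker ∂_k / im ∂_{k+1}:

  H_1: rank ker ∂_1 − rank ∂_2 = (1 − 1) − 0 = 0, and there is no ∂_2, so H_1 = 0.

(K is a triangulation of the 1-simplex.)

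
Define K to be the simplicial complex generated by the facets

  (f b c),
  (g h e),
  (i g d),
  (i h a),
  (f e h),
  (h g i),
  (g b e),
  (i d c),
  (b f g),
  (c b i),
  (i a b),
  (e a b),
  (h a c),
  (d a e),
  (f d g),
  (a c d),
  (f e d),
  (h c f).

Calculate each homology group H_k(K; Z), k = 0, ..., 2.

H_0 = Z,  H_1 = Z ⊕ Z/2Z,  H_2 = 0.

Fix the vertex order a < b < c < d < e < f < g < h < i and write every simplex with vertices in increasing order. Then dim K = 2 and the simplices of K are:

  0-simplices (9): a, b, c, d, e, f, g, h, i
  1-simplices (27): ab, ac, ad, ae, ah, ai, bc, be, bf, bg, bi, cd, cf, ch, ci, de, df, dg, di, ef, eg, eh, fg, fh, gh, gi, hi
  2-simplices (18): abe, abi, acd, ach, ade, ahi, bcf, bci, beg, bfg, cdi, cfh, def, dfg, dgi, efh, egh, ghi

so the chain groups are C_0 ≅ Z^9, C_1 ≅ Z^27, C_2 ≅ Z^18.

The boundary map ∂_1: C_1 → C_0 sends each edge [p,q] (with p < q) to q − p. For instance
  ∂eh = h − e.
As a 9×27 matrix over Z this has rank 8, with invariant factors (1,1,1,1,1,1,1,1).

The boundary map ∂_2: C_2 → C_1 acts by ∂[p,q,r] = [q,r] − [p,r] + [p,q]. For instance
  ∂ade = de − ae + ad,
  ∂bfg = fg − bg + bf.
The 27×18 boundary matrix has rank 18 and Smith normal form diag(1,1,1,1,1,1,1,1,1,1,1,1,1,1,1,1,1,2).

From H_k ≅ ker(∂_k) / im(∂_{k+1}) we obtain:

  H_0: rank C_0 − rank ∂_1 = 9 − 8 = 1, and the invariant factors of ∂_1 are all 1, so H_0 = Z.
  H_1: rank ker ∂_1 − rank ∂_2 = (27 − 8) − 18 = 1, and ∂_2 has invariant factor 2 > 1, so H_1 = Z ⊕ Z/2Z.
  H_2: rank ker ∂_2 − rank ∂_3 = (18 − 18) − 0 = 0, and there is no ∂_3, so H_2 = 0.

As a check, the Euler characteristic is 9 − 27 + 18 = 0, which agrees with 1 − 1 + 0 = 0.
(K is a triangulation of the Klein bottle.)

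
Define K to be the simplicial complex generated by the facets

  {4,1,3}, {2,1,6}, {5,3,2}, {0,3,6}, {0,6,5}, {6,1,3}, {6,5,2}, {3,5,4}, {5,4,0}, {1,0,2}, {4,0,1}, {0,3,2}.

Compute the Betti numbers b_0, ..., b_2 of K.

K has 7 vertices, 18 edges, 12 triangles.
rank ∂_0 = 0, rank ∂_1 = 6 ⇒ b_0 = 7 − 0 − 6 = 1; all invariant factors of ∂_1 are 1 so no torsion. So H_0 ≅ Z.
rank ∂_1 = 6, rank ∂_2 = 12 ⇒ b_1 = 18 − 6 − 12 = 0; ∂_2 has invariant factor(s) [2] giving torsion. So H_1 ≅ Z/2.
rank ∂_2 = 12, rank ∂_3 = 0 ⇒ b_2 = 12 − 12 − 0 = 0. So H_2 ≅ 0.

b_0 = 1, b_1 = 0, b_2 = 0.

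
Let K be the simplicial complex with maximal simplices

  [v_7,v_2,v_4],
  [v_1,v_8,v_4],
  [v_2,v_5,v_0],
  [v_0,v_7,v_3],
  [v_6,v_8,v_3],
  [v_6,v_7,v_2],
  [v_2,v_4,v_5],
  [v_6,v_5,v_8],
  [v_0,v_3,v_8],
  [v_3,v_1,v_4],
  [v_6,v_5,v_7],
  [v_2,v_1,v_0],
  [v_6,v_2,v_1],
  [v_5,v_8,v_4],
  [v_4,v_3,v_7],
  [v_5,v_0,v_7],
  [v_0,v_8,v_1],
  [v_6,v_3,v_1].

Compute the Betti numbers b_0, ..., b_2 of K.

b_0 = 1, b_1 = 1, b_2 = 0.

K has 9 vertices, 27 edges, 18 triangles.
rank ∂_0 = 0, rank ∂_1 = 8 ⇒ b_0 = 9 − 0 − 8 = 1; all invariant factors of ∂_1 are 1 so no torsion. So H_0 = Z.
rank ∂_1 = 8, rank ∂_2 = 18 ⇒ b_1 = 27 − 8 − 18 = 1; ∂_2 has invariant factor(s) [2] giving torsion. So H_1 = Z × Z/2.
rank ∂_2 = 18, rank ∂_3 = 0 ⇒ b_2 = 18 − 18 − 0 = 0. So H_2 = 0.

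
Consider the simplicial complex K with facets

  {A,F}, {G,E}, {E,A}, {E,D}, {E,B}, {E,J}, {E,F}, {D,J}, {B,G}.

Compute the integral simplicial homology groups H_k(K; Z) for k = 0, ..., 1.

We work with the vertex ordering A < B < D < E < F < G < J. The simplices of K, each written with vertices in increasing order, are:

  0-simplices (7): A, B, D, E, F, G, J
  1-simplices (9): AE, AF, BE, BG, DE, DJ, EF, EG, EJ

Hence C_0 ≅ Z^7, C_1 ≅ Z^9.

The boundary map ∂_1: C_1 → C_0 sends each edge [p,q] (with p < q) to q − p. For instance
  ∂EG = G − E.
As a 7×9 matrix over Z this has rank 6, with invariant factors (1,1,1,1,1,1).

Reading off H_k = ker ∂_k / im ∂_{k+1}:

  H_0: rank C_0 − rank ∂_1 = 7 − 6 = 1, and the invariant factors of ∂_1 are all 1, so H_0 = Z.
  H_1: rank ker ∂_1 − rank ∂_2 = (9 − 6) − 0 = 3, and there is no ∂_2, so H_1 = Z^3.

As a check, the Euler characteristic is 7 − 9 = -2, which agrees with 1 − 3 = -2.

H_0 ≅ Z,  H_1 ≅ Z^3.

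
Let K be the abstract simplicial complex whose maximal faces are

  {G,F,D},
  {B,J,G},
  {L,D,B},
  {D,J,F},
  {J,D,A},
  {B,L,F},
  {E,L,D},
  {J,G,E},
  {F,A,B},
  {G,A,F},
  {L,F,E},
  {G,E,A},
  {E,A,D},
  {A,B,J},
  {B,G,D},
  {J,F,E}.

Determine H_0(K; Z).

H_0 ≅ Z.

Order the vertices as A < B < D < E < F < G < J < L. Listing each simplex with vertices in this order, K has dimension 2 with simplices:

  0-simplices (8): A, B, D, E, F, G, J, L
  1-simplices (24): AB, AD, AE, AF, AG, AJ, BD, BF, BG, BJ, BL, DE, DF, DG, DJ, DL, EF, EG, EJ, EL, FG, FJ, FL, GJ
  2-simplices (16): ABF, ABJ, ADE, ADJ, AEG, AFG, BDG, BDL, BFL, BGJ, DEL, DFG, DFJ, EFJ, EFL, EGJ

so the chain groups are C_0 ≅ Z^8, C_1 ≅ Z^24, C_2 ≅ Z^16.

∂_1: C_1 → C_0 maps an edge to its endpoints' difference, ∂[p,q] = q − p.
The resulting 8×24 matrix has rank 7, and its Smith normal form has invariant factors (1,1,1,1,1,1,1).

Boundary ∂_2: C_2 → C_1 acts by ∂[p,q,r] = [q,r] − [p,r] + [p,q]. For instance
  ∂DFJ = FJ − DJ + DF,
  ∂BDG = DG − BG + BD.
The resulting 24×16 matrix has rank 15, and its Smith normal form has invariant factors (1,1,1,1,1,1,1,1,1,1,1,1,1,1,1).

Reading off H_k = ker ∂_k / im ∂_{k+1}:

  H_0: rank C_0 − rank ∂_1 = 8 − 7 = 1, and the invariant factors of ∂_1 are all 1, so H_0 = Z.

(K is a triangulation of the torus T^2.)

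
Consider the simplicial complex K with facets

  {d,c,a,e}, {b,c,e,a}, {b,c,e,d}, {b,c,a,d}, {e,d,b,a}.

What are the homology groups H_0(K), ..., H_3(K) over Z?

H_0 = Z,  H_1 = 0,  H_2 = 0,  H_3 = Z.

K has 5 vertices, 10 edges, 10 triangles, 5 3-simplices.
rank ∂_0 = 0, rank ∂_1 = 4 ⇒ b_0 = 5 − 0 − 4 = 1; all invariant factors of ∂_1 are 1 so no torsion. So H_0 ≅ Z.
rank ∂_1 = 4, rank ∂_2 = 6 ⇒ b_1 = 10 − 4 − 6 = 0; all invariant factors of ∂_2 are 1 so no torsion. So H_1 ≅ 0.
rank ∂_2 = 6, rank ∂_3 = 4 ⇒ b_2 = 10 − 6 − 4 = 0; all invariant factors of ∂_3 are 1 so no torsion. So H_2 ≅ 0.
rank ∂_3 = 4, rank ∂_4 = 0 ⇒ b_3 = 5 − 4 − 0 = 1. So H_3 ≅ Z.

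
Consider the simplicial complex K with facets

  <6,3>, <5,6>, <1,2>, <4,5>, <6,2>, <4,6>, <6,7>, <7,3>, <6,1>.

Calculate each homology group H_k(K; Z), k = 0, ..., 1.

H_0 = Z,  H_1 = Z^3.

We work with the vertex ordering 1 < 2 < 3 < 4 < 5 < 6 < 7. The simplices of K, each written with vertices in increasing order, are:

  0-simplices (7): [1], [2], [3], [4], [5], [6], [7]
  1-simplices (9): [1,2], [1,6], [2,6], [3,6], [3,7], [4,5], [4,6], [5,6], [6,7]

so the chain groups are C_0 ≅ Z^7, C_1 ≅ Z^9.

∂_1: C_1 → C_0 maps an edge to its endpoints' difference, ∂[p,q] = q − p. For instance
  ∂[3,7] = [7] − [3].
The 7×9 boundary matrix has rank 6 and Smith normal form diag(1,1,1,1,1,1).

Now H_k = ker ∂_k / im ∂_{k+1}, so:

  H_0: rank C_0 − rank ∂_1 = 7 − 6 = 1, and the invariant factors of ∂_1 are all 1, so H_0 = Z.
  H_1: rank ker ∂_1 − rank ∂_2 = (9 − 6) − 0 = 3, and there is no ∂_2, so H_1 = Z^3.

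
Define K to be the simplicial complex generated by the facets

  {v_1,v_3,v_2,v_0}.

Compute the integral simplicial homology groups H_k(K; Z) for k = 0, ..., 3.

H_0 ≅ Z,  H_1 = 0,  H_2 = 0,  H_3 = 0.

We work with the vertex ordering v_0 < v_1 < v_2 < v_3. The simplices of K, each written with vertices in increasing order, are:

  0-simplices (4): [v_0], [v_1], [v_2], [v_3]
  1-simplices (6): [v_0,v_1], [v_0,v_2], [v_0,v_3], [v_1,v_2], [v_1,v_3], [v_2,v_3]
  2-simplices (4): [v_0,v_1,v_2], [v_0,v_1,v_3], [v_0,v_2,v_3], [v_1,v_2,v_3]
  3-simplices (1): [v_0,v_1,v_2,v_3]

Hence C_0 ≅ Z^4, C_1 ≅ Z^6, C_2 ≅ Z^4, C_3 ≅ Z^1.

The boundary map ∂_1: C_1 → C_0 is given by ∂[p,q] = [q] − [p].
The resulting 4×6 matrix has rank 3, and its Smith normal form has invariant factors (1,1,1).

Boundary ∂_2: C_2 → C_1 sends each 2-simplex [p,q,r] to [q,r] − [p,r] + [p,q]. For instance
  ∂[v_1,v_2,v_3] = [v_2,v_3] − [v_1,v_3] + [v_1,v_2],
  ∂[v_0,v_1,v_3] = [v_1,v_3] − [v_0,v_3] + [v_0,v_1].
The resulting 6×4 matrix has rank 3, and its Smith normal form has invariant factors (1,1,1).

Boundary ∂_3: C_3 → C_2 sends each 3-simplex σ to the alternating sum Σ_i (−1)^i (σ with its i-th vertex removed). For instance
  ∂[v_0,v_1,v_2,v_3] = [v_1,v_2,v_3] − [v_0,v_2,v_3] + [v_0,v_1,v_3] − [v_0,v_1,v_2].
This gives a 4×1 integer matrix of rank 1; reducing to Smith normal form yields diagonal entries (1).

From H_k ≅ ker(∂_k) / im(∂_{k+1}) we obtain:

  H_0: rank C_0 − rank ∂_1 = 4 − 3 = 1, and the invariant factors of ∂_1 are all 1, so H_0 ≅ Z.
  H_1: rank ker ∂_1 − rank ∂_2 = (6 − 3) − 3 = 0, and the invariant factors of ∂_2 are all 1, so H_1 ≅ 0.
  H_2: rank ker ∂_2 − rank ∂_3 = (4 − 3) − 1 = 0, and the invariant factors of ∂_3 are all 1, so H_2 ≅ 0.
  H_3: rank ker ∂_3 − rank ∂_4 = (1 − 1) − 0 = 0, and there is no ∂_4, so H_3 ≅ 0.

(K is a triangulation of the 3-simplex.)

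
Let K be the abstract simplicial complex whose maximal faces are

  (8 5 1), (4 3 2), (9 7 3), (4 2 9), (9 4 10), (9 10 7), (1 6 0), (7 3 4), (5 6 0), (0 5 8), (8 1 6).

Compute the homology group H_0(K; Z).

H_0 ≅ Z^2.

We work with the vertex ordering 0 < 1 < 2 < 3 < 4 < 5 < 6 < 7 < 8 < 9 < 10. The simplices of K, each written with vertices in increasing order, are:

  0-simplices (11): [0], [1], [2], [3], [4], [5], [6], [7], [8], [9], [10]
  1-simplices (22): [0,1], [0,5], [0,6], [0,8], [1,5], [1,6], [1,8], [2,3], [2,4], [2,9], [3,4], [3,7], [3,9], [4,7], [4,9], [4,10], [5,6], [5,8], [6,8], [7,9], [7,10], [9,10]
  2-simplices (11): [0,1,6], [0,5,6], [0,5,8], [1,5,8], [1,6,8], [2,3,4], [2,4,9], [3,4,7], [3,7,9], [4,9,10], [7,9,10]

Hence C_0 ≅ Z^11, C_1 ≅ Z^22, C_2 ≅ Z^11.

Boundary ∂_1: C_1 → C_0 sends each edge [p,q] (with p < q) to q − p. For instance
  ∂[4,9] = [9] − [4].
This gives a 11×22 integer matrix of rank 9; reducing to Smith normal form yields diagonal entries (1,1,1,1,1,1,1,1,1).

The boundary map ∂_2: C_2 → C_1 maps a triangle to the signed sum of its edges. For instance
  ∂[3,4,7] = [4,7] − [3,7] + [3,4],
  ∂[3,7,9] = [7,9] − [3,9] + [3,7].
This gives a 22×11 integer matrix of rank 11; reducing to Smith normal form yields diagonal entries (1,1,1,1,1,1,1,1,1,1,1).

Reading off H_k = ker ∂_k / im ∂_{k+1}:

  H_0: rank C_0 − rank ∂_1 = 11 − 9 = 2, and the invariant factors of ∂_1 are all 1, so H_0 = Z^2.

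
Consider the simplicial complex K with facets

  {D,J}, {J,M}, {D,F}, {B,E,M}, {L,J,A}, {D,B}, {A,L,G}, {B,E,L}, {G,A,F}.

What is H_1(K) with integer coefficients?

H_1 ≅ Z^3.

Order the vertices as A < B < D < E < F < G < J < L < M. Listing each simplex with vertices in this order, K has dimension 2 with simplices:

  0-simplices (9): A, B, D, E, F, G, J, L, M
  1-simplices (16): AF, AG, AJ, AL, BD, BE, BL, BM, DF, DJ, EL, EM, FG, GL, JL, JM
  2-simplices (5): AFG, AGL, AJL, BEL, BEM

so the chain groups are C_0 ≅ Z^9, C_1 ≅ Z^16, C_2 ≅ Z^5.

Boundary ∂_1: C_1 → C_0 sends each edge [p,q] (with p < q) to q − p. For instance
  ∂BE = E − B.
The 9×16 boundary matrix has rank 8 and Smith normal form diag(1,1,1,1,1,1,1,1).

Boundary ∂_2: C_2 → C_1 acts by ∂[p,q,r] = [q,r] − [p,r] + [p,q]. For instance
  ∂AFG = FG − AG + AF,
  ∂BEL = EL − BL + BE.
This gives a 16×5 integer matrix of rank 5; reducing to Smith normal form yields diagonal entries (1,1,1,1,1).

Reading off H_k = ker ∂_k / im ∂_{k+1}:

  H_1: rank ker ∂_1 − rank ∂_2 = (16 − 8) − 5 = 3, and the invariant factors of ∂_2 are all 1, so H_1 ≅ Z^3.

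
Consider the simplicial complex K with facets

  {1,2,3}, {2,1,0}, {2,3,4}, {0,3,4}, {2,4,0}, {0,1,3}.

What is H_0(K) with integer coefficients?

Fix the vertex order 0 < 1 < 2 < 3 < 4 and write every simplex with vertices in increasing order. Then dim K = 2 and the simplices of K are:

  0-simplices (5): [0], [1], [2], [3], [4]
  1-simplices (9): [0,1], [0,2], [0,3], [0,4], [1,2], [1,3], [2,3], [2,4], [3,4]
  2-simplices (6): [0,1,2], [0,1,3], [0,2,4], [0,3,4], [1,2,3], [2,3,4]

Hence C_0 ≅ Z^5, C_1 ≅ Z^9, C_2 ≅ Z^6.

The boundary map ∂_1: C_1 → C_0 sends each edge [p,q] (with p < q) to q − p. For instance
  ∂[0,4] = [4] − [0].
As a 5×9 matrix over Z this has rank 4, with invariant factors (1,1,1,1).

The boundary map ∂_2: C_2 → C_1 acts by ∂[p,q,r] = [q,r] − [p,r] + [p,q]. For instance
  ∂[0,3,4] = [3,4] − [0,4] + [0,3],
  ∂[0,1,3] = [1,3] − [0,3] + [0,1].
As a 9×6 matrix over Z this has rank 5, with invariant factors (1,1,1,1,1).

Computing H_k = (kernel of ∂_k) / (image of ∂_{k+1}):

  H_0: rank C_0 − rank ∂_1 = 5 − 4 = 1, and the invariant factors of ∂_1 are all 1, so H_0 ≅ Z.

H_0 = Z.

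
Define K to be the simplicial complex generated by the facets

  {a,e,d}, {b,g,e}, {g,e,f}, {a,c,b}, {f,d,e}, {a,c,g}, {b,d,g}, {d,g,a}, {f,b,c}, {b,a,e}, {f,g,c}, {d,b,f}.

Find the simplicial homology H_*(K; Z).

H_0 ≅ Z,  H_1 ≅ Z/2,  H_2 = 0.

Take the total order a < b < c < d < e < f < g on the vertex set. Then K (dimension 2) consists of the simplices:

  0-simplices (7): a, b, c, d, e, f, g
  1-simplices (18): ab, ac, ad, ae, ag, bc, bd, be, bf, bg, cf, cg, de, df, dg, ef, eg, fg
  2-simplices (12): abc, abe, acg, ade, adg, bcf, bdf, bdg, beg, cfg, def, efg

giving chain groups C_0 ≅ Z^7, C_1 ≅ Z^18, C_2 ≅ Z^12.

Boundary ∂_1: C_1 → C_0 maps an edge to its endpoints' difference, ∂[p,q] = q − p. For instance
  ∂ab = b − a.
This gives a 7×18 integer matrix of rank 6; reducing to Smith normal form yields diagonal entries (1,1,1,1,1,1).

∂_2: C_2 → C_1 maps a triangle to the signed sum of its edges. For instance
  ∂bdg = dg − bg + bd,
  ∂beg = eg − bg + be.
As a 18×12 matrix over Z this has rank 12, with invariant factors (1,1,1,1,1,1,1,1,1,1,1,2).

Now H_k = ker ∂_k / im ∂_{k+1}, so:

  H_0: rank C_0 − rank ∂_1 = 7 − 6 = 1, and the invariant factors of ∂_1 are all 1, so H_0 ≅ Z.
  H_1: rank ker ∂_1 − rank ∂_2 = (18 − 6) − 12 = 0, and ∂_2 has invariant factor 2 > 1, so H_1 ≅ Z/2.
  H_2: rank ker ∂_2 − rank ∂_3 = (12 − 12) − 0 = 0, and there is no ∂_3, so H_2 ≅ 0.

As a check, the Euler characteristic is 7 − 18 + 12 = 1, which agrees with 1 − 0 + 0 = 1.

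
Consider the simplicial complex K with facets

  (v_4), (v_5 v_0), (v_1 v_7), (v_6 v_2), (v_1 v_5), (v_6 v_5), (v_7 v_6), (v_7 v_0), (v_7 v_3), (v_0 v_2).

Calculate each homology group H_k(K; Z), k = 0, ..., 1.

H_0 = Z^2,  H_1 = Z^3.

We work with the vertex ordering v_0 < v_1 < v_2 < v_3 < v_4 < v_5 < v_6 < v_7. The simplices of K, each written with vertices in increasing order, are:

  0-simplices (8): [v_0], [v_1], [v_2], [v_3], [v_4], [v_5], [v_6], [v_7]
  1-simplices (9): [v_0,v_2], [v_0,v_5], [v_0,v_7], [v_1,v_5], [v_1,v_7], [v_2,v_6], [v_3,v_7], [v_5,v_6], [v_6,v_7]

Hence C_0 ≅ Z^8, C_1 ≅ Z^9.

The boundary map ∂_1: C_1 → C_0 sends each edge [p,q] (with p < q) to q − p. For instance
  ∂[v_1,v_7] = [v_7] − [v_1].
This gives a 8×9 integer matrix of rank 6; reducing to Smith normal form yields diagonal entries (1,1,1,1,1,1).

From H_k ≅ ker(∂_k) / im(∂_{k+1}) we obtain:

  H_0: rank C_0 − rank ∂_1 = 8 − 6 = 2, and the invariant factors of ∂_1 are all 1, so H_0 = Z^2.
  H_1: rank ker ∂_1 − rank ∂_2 = (9 − 6) − 0 = 3, and there is no ∂_2, so H_1 = Z^3.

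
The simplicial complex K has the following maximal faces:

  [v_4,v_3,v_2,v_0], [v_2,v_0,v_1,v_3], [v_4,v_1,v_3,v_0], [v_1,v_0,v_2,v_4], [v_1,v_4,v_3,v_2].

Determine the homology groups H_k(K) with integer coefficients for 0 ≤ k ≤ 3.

Fix the vertex order v_0 < v_1 < v_2 < v_3 < v_4 and write every simplex with vertices in increasing order. Then dim K = 3 and the simplices of K are:

  0-simplices (5): [v_0], [v_1], [v_2], [v_3], [v_4]
  1-simplices (10): [v_0,v_1], [v_0,v_2], [v_0,v_3], [v_0,v_4], [v_1,v_2], [v_1,v_3], [v_1,v_4], [v_2,v_3], [v_2,v_4], [v_3,v_4]
  2-simplices (10): [v_0,v_1,v_2], [v_0,v_1,v_3], [v_0,v_1,v_4], [v_0,v_2,v_3], [v_0,v_2,v_4], [v_0,v_3,v_4], [v_1,v_2,v_3], [v_1,v_2,v_4], [v_1,v_3,v_4], [v_2,v_3,v_4]
  3-simplices (5): [v_0,v_1,v_2,v_3], [v_0,v_1,v_2,v_4], [v_0,v_1,v_3,v_4], [v_0,v_2,v_3,v_4], [v_1,v_2,v_3,v_4]

so the chain groups are C_0 ≅ Z^5, C_1 ≅ Z^10, C_2 ≅ Z^10, C_3 ≅ Z^5.

The boundary map ∂_1: C_1 → C_0 is given by ∂[p,q] = [q] − [p].
As a 5×10 matrix over Z this has rank 4, with invariant factors (1,1,1,1).

The boundary map ∂_2: C_2 → C_1 sends each 2-simplex [p,q,r] to [q,r] − [p,r] + [p,q]. For instance
  ∂[v_0,v_1,v_2] = [v_1,v_2] − [v_0,v_2] + [v_0,v_1],
  ∂[v_1,v_3,v_4] = [v_3,v_4] − [v_1,v_4] + [v_1,v_3].
This gives a 10×10 integer matrix of rank 6; reducing to Smith normal form yields diagonal entries (1,1,1,1,1,1).

∂_3: C_3 → C_2 sends each 3-simplex σ to the alternating sum Σ_i (−1)^i (σ with its i-th vertex removed). For instance
  ∂[v_0,v_1,v_2,v_4] = [v_1,v_2,v_4] − [v_0,v_2,v_4] + [v_0,v_1,v_4] − [v_0,v_1,v_2],
  ∂[v_1,v_2,v_3,v_4] = [v_2,v_3,v_4] − [v_1,v_3,v_4] + [v_1,v_2,v_4] − [v_1,v_2,v_3].
The 10×5 boundary matrix has rank 4 and Smith normal form diag(1,1,1,1).

Computing H_k = (kernel of ∂_k) / (image of ∂_{k+1}):

  H_0: rank C_0 − rank ∂_1 = 5 − 4 = 1, and the invariant factors of ∂_1 are all 1, so H_0 = Z.
  H_1: rank ker ∂_1 − rank ∂_2 = (10 − 4) − 6 = 0, and the invariant factors of ∂_2 are all 1, so H_1 = 0.
  H_2: rank ker ∂_2 − rank ∂_3 = (10 − 6) − 4 = 0, and the invariant factors of ∂_3 are all 1, so H_2 = 0.
  H_3: rank ker ∂_3 − rank ∂_4 = (5 − 4) − 0 = 1, and there is no ∂_4, so H_3 = Z.

H_0 ≅ Z,  H_1 = 0,  H_2 = 0,  H_3 ≅ Z.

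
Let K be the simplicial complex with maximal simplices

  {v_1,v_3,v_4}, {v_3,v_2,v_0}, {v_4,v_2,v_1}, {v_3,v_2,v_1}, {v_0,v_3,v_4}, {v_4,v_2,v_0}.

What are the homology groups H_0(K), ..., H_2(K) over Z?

Order the vertices as v_0 < v_1 < v_2 < v_3 < v_4. Listing each simplex with vertices in this order, K has dimension 2 with simplices:

  0-simplices (5): [v_0], [v_1], [v_2], [v_3], [v_4]
  1-simplices (9): [v_0,v_2], [v_0,v_3], [v_0,v_4], [v_1,v_2], [v_1,v_3], [v_1,v_4], [v_2,v_3], [v_2,v_4], [v_3,v_4]
  2-simplices (6): [v_0,v_2,v_3], [v_0,v_2,v_4], [v_0,v_3,v_4], [v_1,v_2,v_3], [v_1,v_2,v_4], [v_1,v_3,v_4]

so the chain groups are C_0 ≅ Z^5, C_1 ≅ Z^9, C_2 ≅ Z^6.

Boundary ∂_1: C_1 → C_0 sends each edge [p,q] (with p < q) to q − p. For instance
  ∂[v_1,v_3] = [v_3] − [v_1].
The 5×9 boundary matrix has rank 4 and Smith normal form diag(1,1,1,1).

Boundary ∂_2: C_2 → C_1 acts by ∂[p,q,r] = [q,r] − [p,r] + [p,q]. For instance
  ∂[v_1,v_2,v_4] = [v_2,v_4] − [v_1,v_4] + [v_1,v_2],
  ∂[v_0,v_2,v_4] = [v_2,v_4] − [v_0,v_4] + [v_0,v_2].
As a 9×6 matrix over Z this has rank 5, with invariant factors (1,1,1,1,1).

Now H_k = ker ∂_k / im ∂_{k+1}, so:

  H_0: rank C_0 − rank ∂_1 = 5 − 4 = 1, and the invariant factors of ∂_1 are all 1, so H_0 ≅ Z.
  H_1: rank ker ∂_1 − rank ∂_2 = (9 − 4) − 5 = 0, and the invariant factors of ∂_2 are all 1, so H_1 ≅ 0.
  H_2: rank ker ∂_2 − rank ∂_3 = (6 − 5) − 0 = 1, and there is no ∂_3, so H_2 ≅ Z.

As a check, the Euler characteristic is 5 − 9 + 6 = 2, which agrees with 1 − 0 + 1 = 2.
(K is a triangulation of the 2-sphere S^2.)

H_0 ≅ Z,  H_1 = 0,  H_2 ≅ Z.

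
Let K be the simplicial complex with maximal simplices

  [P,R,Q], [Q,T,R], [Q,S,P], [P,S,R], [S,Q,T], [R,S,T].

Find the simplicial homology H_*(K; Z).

H_0 ≅ Z,  H_1 = 0,  H_2 ≅ Z.

Order the vertices as P < Q < R < S < T. Listing each simplex with vertices in this order, K has dimension 2 with simplices:

  0-simplices (5): P, Q, R, S, T
  1-simplices (9): PQ, PR, PS, QR, QS, QT, RS, RT, ST
  2-simplices (6): PQR, PQS, PRS, QRT, QST, RST

so the chain groups are C_0 ≅ Z^5, C_1 ≅ Z^9, C_2 ≅ Z^6.

∂_1: C_1 → C_0 sends each edge [p,q] (with p < q) to q − p. For instance
  ∂PQ = Q − P.
The resulting 5×9 matrix has rank 4, and its Smith normal form has invariant factors (1,1,1,1).

∂_2: C_2 → C_1 acts by ∂[p,q,r] = [q,r] − [p,r] + [p,q]. For instance
  ∂QRT = RT − QT + QR,
  ∂PQR = QR − PR + PQ.
This gives a 9×6 integer matrix of rank 5; reducing to Smith normal form yields diagonal entries (1,1,1,1,1).

Computing H_k = (kernel of ∂_k) / (image of ∂_{k+1}):

  H_0: rank C_0 − rank ∂_1 = 5 − 4 = 1, and the invariant factors of ∂_1 are all 1, so H_0 = Z.
  H_1: rank ker ∂_1 − rank ∂_2 = (9 − 4) − 5 = 0, and the invariant factors of ∂_2 are all 1, so H_1 = 0.
  H_2: rank ker ∂_2 − rank ∂_3 = (6 − 5) − 0 = 1, and there is no ∂_3, so H_2 = Z.

As a check, the Euler characteristic is 5 − 9 + 6 = 2, which agrees with 1 − 0 + 1 = 2.
(K is a triangulation of the 2-sphere S^2.)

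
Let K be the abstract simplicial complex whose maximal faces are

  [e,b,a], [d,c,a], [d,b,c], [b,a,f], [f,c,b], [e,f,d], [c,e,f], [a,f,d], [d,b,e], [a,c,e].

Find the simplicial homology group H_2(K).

Order the vertices as a < b < c < d < e < f. Listing each simplex with vertices in this order, K has dimension 2 with simplices:

  0-simplices (6): a, b, c, d, e, f
  1-simplices (15): ab, ac, ad, ae, af, bc, bd, be, bf, cd, ce, cf, de, df, ef
  2-simplices (10): abe, abf, acd, ace, adf, bcd, bcf, bde, cef, def

giving chain groups C_0 ≅ Z^6, C_1 ≅ Z^15, C_2 ≅ Z^10.

The boundary map ∂_1: C_1 → C_0 maps an edge to its endpoints' difference, ∂[p,q] = q − p.
The 6×15 boundary matrix has rank 5 and Smith normal form diag(1,1,1,1,1).

Boundary ∂_2: C_2 → C_1 sends each 2-simplex [p,q,r] to [q,r] − [p,r] + [p,q]. For instance
  ∂acd = cd − ad + ac,
  ∂def = ef − df + de.
The 15×10 boundary matrix has rank 10 and Smith normal form diag(1,1,1,1,1,1,1,1,1,2).

Now H_k = ker ∂_k / im ∂_{k+1}, so:

  H_2: rank ker ∂_2 − rank ∂_3 = (10 − 10) − 0 = 0, and there is no ∂_3, so H_2 = 0.

H_2 = 0.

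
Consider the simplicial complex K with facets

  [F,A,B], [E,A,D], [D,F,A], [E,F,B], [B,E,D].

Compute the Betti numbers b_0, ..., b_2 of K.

K has 5 vertices, 10 edges, 5 triangles.
rank ∂_0 = 0, rank ∂_1 = 4 ⇒ b_0 = 5 − 0 − 4 = 1; all invariant factors of ∂_1 are 1 so no torsion. So H_0 = Z.
rank ∂_1 = 4, rank ∂_2 = 5 ⇒ b_1 = 10 − 4 − 5 = 1; all invariant factors of ∂_2 are 1 so no torsion. So H_1 = Z.
rank ∂_2 = 5, rank ∂_3 = 0 ⇒ b_2 = 5 − 5 − 0 = 0. So H_2 = 0.

b_0 = 1, b_1 = 1, b_2 = 0.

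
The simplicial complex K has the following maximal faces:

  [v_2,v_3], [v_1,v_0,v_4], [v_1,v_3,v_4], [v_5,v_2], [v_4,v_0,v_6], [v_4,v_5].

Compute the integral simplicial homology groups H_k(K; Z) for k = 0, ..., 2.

H_0 ≅ Z,  H_1 ≅ Z,  H_2 = 0.

Take the total order v_0 < v_1 < v_2 < v_3 < v_4 < v_5 < v_6 on the vertex set. Then K (dimension 2) consists of the simplices:

  0-simplices (7): [v_0], [v_1], [v_2], [v_3], [v_4], [v_5], [v_6]
  1-simplices (10): [v_0,v_1], [v_0,v_4], [v_0,v_6], [v_1,v_3], [v_1,v_4], [v_2,v_3], [v_2,v_5], [v_3,v_4], [v_4,v_5], [v_4,v_6]
  2-simplices (3): [v_0,v_1,v_4], [v_0,v_4,v_6], [v_1,v_3,v_4]

giving chain groups C_0 ≅ Z^7, C_1 ≅ Z^10, C_2 ≅ Z^3.

Boundary ∂_1: C_1 → C_0 sends each edge [p,q] (with p < q) to q − p. For instance
  ∂[v_3,v_4] = [v_4] − [v_3].
As a 7×10 matrix over Z this has rank 6, with invariant factors (1,1,1,1,1,1).

∂_2: C_2 → C_1 sends each 2-simplex [p,q,r] to [q,r] − [p,r] + [p,q]. For instance
  ∂[v_0,v_4,v_6] = [v_4,v_6] − [v_0,v_6] + [v_0,v_4],
  ∂[v_1,v_3,v_4] = [v_3,v_4] − [v_1,v_4] + [v_1,v_3].
This gives a 10×3 integer matrix of rank 3; reducing to Smith normal form yields diagonal entries (1,1,1).

Now H_k = ker ∂_k / im ∂_{k+1}, so:

  H_0: rank C_0 − rank ∂_1 = 7 − 6 = 1, and the invariant factors of ∂_1 are all 1, so H_0 ≅ Z.
  H_1: rank ker ∂_1 − rank ∂_2 = (10 − 6) − 3 = 1, and the invariant factors of ∂_2 are all 1, so H_1 ≅ Z.
  H_2: rank ker ∂_2 − rank ∂_3 = (3 − 3) − 0 = 0, and there is no ∂_3, so H_2 ≅ 0.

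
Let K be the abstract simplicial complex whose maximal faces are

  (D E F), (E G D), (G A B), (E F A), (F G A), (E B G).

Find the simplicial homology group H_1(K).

H_1 = Z.

Fix the vertex order A < B < D < E < F < G and write every simplex with vertices in increasing order. Then dim K = 2 and the simplices of K are:

  0-simplices (6): A, B, D, E, F, G
  1-simplices (12): AB, AE, AF, AG, BE, BG, DE, DF, DG, EF, EG, FG
  2-simplices (6): ABG, AEF, AFG, BEG, DEF, DEG

giving chain groups C_0 ≅ Z^6, C_1 ≅ Z^12, C_2 ≅ Z^6.

∂_1: C_1 → C_0 is given by ∂[p,q] = [q] − [p].
As a 6×12 matrix over Z this has rank 5, with invariant factors (1,1,1,1,1).

The boundary map ∂_2: C_2 → C_1 acts by ∂[p,q,r] = [q,r] − [p,r] + [p,q]. For instance
  ∂DEG = EG − DG + DE,
  ∂DEF = EF − DF + DE.
The resulting 12×6 matrix has rank 6, and its Smith normal form has invariant factors (1,1,1,1,1,1).

From H_k ≅ ker(∂_k) / im(∂_{k+1}) we obtain:

  H_1: rank ker ∂_1 − rank ∂_2 = (12 − 5) − 6 = 1, and the invariant factors of ∂_2 are all 1, so H_1 ≅ Z.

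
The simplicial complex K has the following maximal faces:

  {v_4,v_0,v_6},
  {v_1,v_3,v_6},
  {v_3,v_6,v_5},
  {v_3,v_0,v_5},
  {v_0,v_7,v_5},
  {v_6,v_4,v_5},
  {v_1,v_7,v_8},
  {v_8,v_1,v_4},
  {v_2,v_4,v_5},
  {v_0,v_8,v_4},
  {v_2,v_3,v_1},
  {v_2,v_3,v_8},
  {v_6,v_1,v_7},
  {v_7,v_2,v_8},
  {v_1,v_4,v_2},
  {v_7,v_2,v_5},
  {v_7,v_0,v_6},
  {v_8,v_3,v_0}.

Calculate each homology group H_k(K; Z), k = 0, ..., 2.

H_0 ≅ Z,  H_1 ≅ Z × Z/2,  H_2 = 0.

We work with the vertex ordering v_0 < v_1 < v_2 < v_3 < v_4 < v_5 < v_6 < v_7 < v_8. The simplices of K, each written with vertices in increasing order, are:

  0-simplices (9): [v_0], [v_1], [v_2], [v_3], [v_4], [v_5], [v_6], [v_7], [v_8]
  1-simplices (27): (27 of them)
  2-simplices (18): (18 of them)

so the chain groups are C_0 ≅ Z^9, C_1 ≅ Z^27, C_2 ≅ Z^18.

Boundary ∂_1: C_1 → C_0 is given by ∂[p,q] = [q] − [p].
The resulting 9×27 matrix has rank 8, and its Smith normal form has invariant factors (1,1,1,1,1,1,1,1).

Boundary ∂_2: C_2 → C_1 maps a triangle to the signed sum of its edges. For instance
  ∂[v_1,v_6,v_7] = [v_6,v_7] − [v_1,v_7] + [v_1,v_6],
  ∂[v_2,v_5,v_7] = [v_5,v_7] − [v_2,v_7] + [v_2,v_5].
The resulting 27×18 matrix has rank 18, and its Smith normal form has invariant factors (1,1,1,1,1,1,1,1,1,1,1,1,1,1,1,1,1,2).

From H_k ≅ ker(∂_k) / im(∂_{k+1}) we obtain:

  H_0: rank C_0 − rank ∂_1 = 9 − 8 = 1, and the invariant factors of ∂_1 are all 1, so H_0 = Z.
  H_1: rank ker ∂_1 − rank ∂_2 = (27 − 8) − 18 = 1, and ∂_2 has invariant factor 2 > 1, so H_1 = Z × Z/2.
  H_2: rank ker ∂_2 − rank ∂_3 = (18 − 18) − 0 = 0, and there is no ∂_3, so H_2 = 0.

As a check, the Euler characteristic is 9 − 27 + 18 = 0, which agrees with 1 − 1 + 0 = 0.
(K is a triangulation of the Klein bottle.)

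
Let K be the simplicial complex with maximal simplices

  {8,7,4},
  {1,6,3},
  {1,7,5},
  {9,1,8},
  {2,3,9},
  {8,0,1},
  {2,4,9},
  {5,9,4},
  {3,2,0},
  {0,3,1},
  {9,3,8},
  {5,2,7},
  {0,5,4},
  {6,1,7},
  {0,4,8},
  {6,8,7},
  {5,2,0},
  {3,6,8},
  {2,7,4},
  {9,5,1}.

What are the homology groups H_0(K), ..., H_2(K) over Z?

K has 10 vertices, 30 edges, 20 triangles.
rank ∂_0 = 0, rank ∂_1 = 9 ⇒ b_0 = 10 − 0 − 9 = 1; all invariant factors of ∂_1 are 1 so no torsion. So H_0 = Z.
rank ∂_1 = 9, rank ∂_2 = 20 ⇒ b_1 = 30 − 9 − 20 = 1; ∂_2 has invariant factor(s) [2] giving torsion. So H_1 = Z ⊕ Z/2.
rank ∂_2 = 20, rank ∂_3 = 0 ⇒ b_2 = 20 − 20 − 0 = 0. So H_2 = 0.

H_0 = Z,  H_1 = Z ⊕ Z/2,  H_2 = 0.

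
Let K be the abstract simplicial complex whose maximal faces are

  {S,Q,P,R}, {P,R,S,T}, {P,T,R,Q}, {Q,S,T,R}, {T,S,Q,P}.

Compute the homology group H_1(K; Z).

H_1 = 0.

K has 5 vertices, 10 edges, 10 triangles, 5 3-simplices.
rank ∂_1 = 4, rank ∂_2 = 6 ⇒ b_1 = 10 − 4 − 6 = 0; all invariant factors of ∂_2 are 1 so no torsion. So H_1 = 0.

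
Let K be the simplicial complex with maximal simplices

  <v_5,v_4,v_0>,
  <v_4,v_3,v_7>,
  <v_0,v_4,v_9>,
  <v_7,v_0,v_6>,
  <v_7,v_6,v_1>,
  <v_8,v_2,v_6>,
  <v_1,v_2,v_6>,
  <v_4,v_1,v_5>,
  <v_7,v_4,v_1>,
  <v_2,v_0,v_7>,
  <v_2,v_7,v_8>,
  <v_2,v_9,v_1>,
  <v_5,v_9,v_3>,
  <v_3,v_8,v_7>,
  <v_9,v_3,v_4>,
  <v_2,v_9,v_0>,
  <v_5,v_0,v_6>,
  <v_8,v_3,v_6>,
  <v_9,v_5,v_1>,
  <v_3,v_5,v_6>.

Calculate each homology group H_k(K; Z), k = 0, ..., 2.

We work with the vertex ordering v_0 < v_1 < v_2 < v_3 < v_4 < v_5 < v_6 < v_7 < v_8 < v_9. The simplices of K, each written with vertices in increasing order, are:

  0-simplices (10): [v_0], [v_1], [v_2], [v_3], [v_4], [v_5], [v_6], [v_7], [v_8], [v_9]
  1-simplices (30): (30 of them)
  2-simplices (20): (20 of them)

giving chain groups C_0 ≅ Z^10, C_1 ≅ Z^30, C_2 ≅ Z^20.

∂_1: C_1 → C_0 sends each edge [p,q] (with p < q) to q − p.
The 10×30 boundary matrix has rank 9 and Smith normal form diag(1,1,1,1,1,1,1,1,1).

The boundary map ∂_2: C_2 → C_1 sends each 2-simplex [p,q,r] to [q,r] − [p,r] + [p,q]. For instance
  ∂[v_1,v_4,v_7] = [v_4,v_7] − [v_1,v_7] + [v_1,v_4],
  ∂[v_2,v_7,v_8] = [v_7,v_8] − [v_2,v_8] + [v_2,v_7].
As a 30×20 matrix over Z this has rank 20, with invariant factors (1,1,1,1,1,1,1,1,1,1,1,1,1,1,1,1,1,1,1,2).

Reading off H_k = ker ∂_k / im ∂_{k+1}:

  H_0: rank C_0 − rank ∂_1 = 10 − 9 = 1, and the invariant factors of ∂_1 are all 1, so H_0 ≅ Z.
  H_1: rank ker ∂_1 − rank ∂_2 = (30 − 9) − 20 = 1, and ∂_2 has invariant factor 2 > 1, so H_1 ≅ Z × Z/2.
  H_2: rank ker ∂_2 − rank ∂_3 = (20 − 20) − 0 = 0, and there is no ∂_3, so H_2 ≅ 0.

(K is a triangulation of the Klein bottle.)

H_0 = Z,  H_1 = Z × Z/2,  H_2 = 0.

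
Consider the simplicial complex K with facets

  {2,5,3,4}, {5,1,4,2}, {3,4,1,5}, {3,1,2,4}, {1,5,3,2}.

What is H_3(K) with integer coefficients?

H_3 = Z.

We work with the vertex ordering 1 < 2 < 3 < 4 < 5. The simplices of K, each written with vertices in increasing order, are:

  0-simplices (5): [1], [2], [3], [4], [5]
  1-simplices (10): [1,2], [1,3], [1,4], [1,5], [2,3], [2,4], [2,5], [3,4], [3,5], [4,5]
  2-simplices (10): [1,2,3], [1,2,4], [1,2,5], [1,3,4], [1,3,5], [1,4,5], [2,3,4], [2,3,5], [2,4,5], [3,4,5]
  3-simplices (5): [1,2,3,4], [1,2,3,5], [1,2,4,5], [1,3,4,5], [2,3,4,5]

giving chain groups C_0 ≅ Z^5, C_1 ≅ Z^10, C_2 ≅ Z^10, C_3 ≅ Z^5.

The boundary map ∂_1: C_1 → C_0 is given by ∂[p,q] = [q] − [p]. For instance
  ∂[4,5] = [5] − [4].
The resulting 5×10 matrix has rank 4, and its Smith normal form has invariant factors (1,1,1,1).

Boundary ∂_2: C_2 → C_1 sends each 2-simplex [p,q,r] to [q,r] − [p,r] + [p,q]. For instance
  ∂[1,2,5] = [2,5] − [1,5] + [1,2],
  ∂[1,2,4] = [2,4] − [1,4] + [1,2].
This gives a 10×10 integer matrix of rank 6; reducing to Smith normal form yields diagonal entries (1,1,1,1,1,1).

∂_3: C_3 → C_2 sends each 3-simplex σ to the alternating sum Σ_i (−1)^i (σ with its i-th vertex removed). For instance
  ∂[2,3,4,5] = [3,4,5] − [2,4,5] + [2,3,5] − [2,3,4],
  ∂[1,2,3,4] = [2,3,4] − [1,3,4] + [1,2,4] − [1,2,3].
This gives a 10×5 integer matrix of rank 4; reducing to Smith normal form yields diagonal entries (1,1,1,1).

Reading off H_k = ker ∂_k / im ∂_{k+1}:

  H_3: rank ker ∂_3 − rank ∂_4 = (5 − 4) − 0 = 1, and there is no ∂_4, so H_3 ≅ Z.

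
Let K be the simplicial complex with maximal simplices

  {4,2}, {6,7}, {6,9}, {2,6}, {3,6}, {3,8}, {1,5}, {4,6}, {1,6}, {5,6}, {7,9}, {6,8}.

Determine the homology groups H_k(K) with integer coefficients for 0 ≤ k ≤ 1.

Take the total order 1 < 2 < 3 < 4 < 5 < 6 < 7 < 8 < 9 on the vertex set. Then K (dimension 1) consists of the simplices:

  0-simplices (9): [1], [2], [3], [4], [5], [6], [7], [8], [9]
  1-simplices (12): [1,5], [1,6], [2,4], [2,6], [3,6], [3,8], [4,6], [5,6], [6,7], [6,8], [6,9], [7,9]

so the chain groups are C_0 ≅ Z^9, C_1 ≅ Z^12.

Boundary ∂_1: C_1 → C_0 sends each edge [p,q] (with p < q) to q − p.
The 9×12 boundary matrix has rank 8 and Smith normal form diag(1,1,1,1,1,1,1,1).

Computing H_k = (kernel of ∂_k) / (image of ∂_{k+1}):

  H_0: rank C_0 − rank ∂_1 = 9 − 8 = 1, and the invariant factors of ∂_1 are all 1, so H_0 = Z.
  H_1: rank ker ∂_1 − rank ∂_2 = (12 − 8) − 0 = 4, and there is no ∂_2, so H_1 = Z^4.

As a check, the Euler characteristic is 9 − 12 = -3, which agrees with 1 − 4 = -3.

H_0 ≅ Z,  H_1 ≅ Z^4.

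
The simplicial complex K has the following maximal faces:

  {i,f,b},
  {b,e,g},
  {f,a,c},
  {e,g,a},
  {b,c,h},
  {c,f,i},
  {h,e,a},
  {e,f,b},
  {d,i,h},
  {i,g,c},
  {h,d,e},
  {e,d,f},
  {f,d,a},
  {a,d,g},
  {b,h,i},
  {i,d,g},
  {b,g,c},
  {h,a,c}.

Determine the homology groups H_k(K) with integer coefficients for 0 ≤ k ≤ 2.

Fix the vertex order a < b < c < d < e < f < g < h < i and write every simplex with vertices in increasing order. Then dim K = 2 and the simplices of K are:

  0-simplices (9): a, b, c, d, e, f, g, h, i
  1-simplices (27): ac, ad, ae, af, ag, ah, bc, be, bf, bg, bh, bi, cf, cg, ch, ci, de, df, dg, dh, di, ef, eg, eh, fi, gi, hi
  2-simplices (18): acf, ach, adf, adg, aeg, aeh, bcg, bch, bef, beg, bfi, bhi, cfi, cgi, def, deh, dgi, dhi

Hence C_0 ≅ Z^9, C_1 ≅ Z^27, C_2 ≅ Z^18.

The boundary map ∂_1: C_1 → C_0 is given by ∂[p,q] = [q] − [p]. For instance
  ∂eg = g − e.
As a 9×27 matrix over Z this has rank 8, with invariant factors (1,1,1,1,1,1,1,1).

The boundary map ∂_2: C_2 → C_1 acts by ∂[p,q,r] = [q,r] − [p,r] + [p,q]. For instance
  ∂ach = ch − ah + ac,
  ∂dgi = gi − di + dg.
As a 27×18 matrix over Z this has rank 18, with invariant factors (1,1,1,1,1,1,1,1,1,1,1,1,1,1,1,1,1,2).

From H_k ≅ ker(∂_k) / im(∂_{k+1}) we obtain:

  H_0: rank C_0 − rank ∂_1 = 9 − 8 = 1, and the invariant factors of ∂_1 are all 1, so H_0 = Z.
  H_1: rank ker ∂_1 − rank ∂_2 = (27 − 8) − 18 = 1, and ∂_2 has invariant factor 2 > 1, so H_1 = Z ⊕ Z/2Z.
  H_2: rank ker ∂_2 − rank ∂_3 = (18 − 18) − 0 = 0, and there is no ∂_3, so H_2 = 0.

As a check, the Euler characteristic is 9 − 27 + 18 = 0, which agrees with 1 − 1 + 0 = 0.

H_0 = Z,  H_1 = Z ⊕ Z/2Z,  H_2 = 0.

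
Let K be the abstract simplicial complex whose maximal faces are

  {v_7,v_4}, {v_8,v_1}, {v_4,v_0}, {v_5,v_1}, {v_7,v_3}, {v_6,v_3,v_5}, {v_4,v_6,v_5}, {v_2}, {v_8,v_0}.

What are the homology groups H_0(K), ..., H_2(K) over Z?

We work with the vertex ordering v_0 < v_1 < v_2 < v_3 < v_4 < v_5 < v_6 < v_7 < v_8. The simplices of K, each written with vertices in increasing order, are:

  0-simplices (9): [v_0], [v_1], [v_2], [v_3], [v_4], [v_5], [v_6], [v_7], [v_8]
  1-simplices (11): [v_0,v_4], [v_0,v_8], [v_1,v_5], [v_1,v_8], [v_3,v_5], [v_3,v_6], [v_3,v_7], [v_4,v_5], [v_4,v_6], [v_4,v_7], [v_5,v_6]
  2-simplices (2): [v_3,v_5,v_6], [v_4,v_5,v_6]

Hence C_0 ≅ Z^9, C_1 ≅ Z^11, C_2 ≅ Z^2.

Boundary ∂_1: C_1 → C_0 maps an edge to its endpoints' difference, ∂[p,q] = q − p. For instance
  ∂[v_5,v_6] = [v_6] − [v_5].
The resulting 9×11 matrix has rank 7, and its Smith normal form has invariant factors (1,1,1,1,1,1,1).

∂_2: C_2 → C_1 maps a triangle to the signed sum of its edges. For instance
  ∂[v_4,v_5,v_6] = [v_5,v_6] − [v_4,v_6] + [v_4,v_5],
  ∂[v_3,v_5,v_6] = [v_5,v_6] − [v_3,v_6] + [v_3,v_5].
As a 11×2 matrix over Z this has rank 2, with invariant factors (1,1).

From H_k ≅ ker(∂_k) / im(∂_{k+1}) we obtain:

  H_0: rank C_0 − rank ∂_1 = 9 − 7 = 2, and the invariant factors of ∂_1 are all 1, so H_0 = Z^2.
  H_1: rank ker ∂_1 − rank ∂_2 = (11 − 7) − 2 = 2, and the invariant factors of ∂_2 are all 1, so H_1 = Z^2.
  H_2: rank ker ∂_2 − rank ∂_3 = (2 − 2) − 0 = 0, and there is no ∂_3, so H_2 = 0.

As a check, the Euler characteristic is 9 − 11 + 2 = 0, which agrees with 2 − 2 + 0 = 0.

H_0 ≅ Z^2,  H_1 ≅ Z^2,  H_2 = 0.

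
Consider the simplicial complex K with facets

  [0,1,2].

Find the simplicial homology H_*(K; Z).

Order the vertices as 0 < 1 < 2. Listing each simplex with vertices in this order, K has dimension 2 with simplices:

  0-simplices (3): [0], [1], [2]
  1-simplices (3): [0,1], [0,2], [1,2]
  2-simplices (1): [0,1,2]

Hence C_0 ≅ Z^3, C_1 ≅ Z^3, C_2 ≅ Z^1.

∂_1: C_1 → C_0 is given by ∂[p,q] = [q] − [p]. For instance
  ∂[1,2] = [2] − [1].
As a 3×3 matrix over Z this has rank 2, with invariant factors (1,1).

The boundary map ∂_2: C_2 → C_1 maps a triangle to the signed sum of its edges. For instance
  ∂[0,1,2] = [1,2] − [0,2] + [0,1].
The resulting 3×1 matrix has rank 1, and its Smith normal form has invariant factors (1).

Computing H_k = (kernel of ∂_k) / (image of ∂_{k+1}):

  H_0: rank C_0 − rank ∂_1 = 3 − 2 = 1, and the invariant factors of ∂_1 are all 1, so H_0 = Z.
  H_1: rank ker ∂_1 − rank ∂_2 = (3 − 2) − 1 = 0, and the invariant factors of ∂_2 are all 1, so H_1 = 0.
  H_2: rank ker ∂_2 − rank ∂_3 = (1 − 1) − 0 = 0, and there is no ∂_3, so H_2 = 0.

As a check, the Euler characteristic is 3 − 3 + 1 = 1, which agrees with 1 − 0 + 0 = 1.

H_0 ≅ Z,  H_1 = 0,  H_2 = 0.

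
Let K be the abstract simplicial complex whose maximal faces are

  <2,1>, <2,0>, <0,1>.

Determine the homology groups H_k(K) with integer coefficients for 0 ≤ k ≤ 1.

We work with the vertex ordering 0 < 1 < 2. The simplices of K, each written with vertices in increasing order, are:

  0-simplices (3): [0], [1], [2]
  1-simplices (3): [0,1], [0,2], [1,2]

so the chain groups are C_0 ≅ Z^3, C_1 ≅ Z^3.

∂_1: C_1 → C_0 maps an edge to its endpoints' difference, ∂[p,q] = q − p. For instance
  ∂[0,2] = [2] − [0].
This gives a 3×3 integer matrix of rank 2; reducing to Smith normal form yields diagonal entries (1,1).

From H_k ≅ ker(∂_k) / im(∂_{k+1}) we obtain:

  H_0: rank C_0 − rank ∂_1 = 3 − 2 = 1, and the invariant factors of ∂_1 are all 1, so H_0 ≅ Z.
  H_1: rank ker ∂_1 − rank ∂_2 = (3 − 2) − 0 = 1, and there is no ∂_2, so H_1 ≅ Z.

H_0 = Z,  H_1 = Z.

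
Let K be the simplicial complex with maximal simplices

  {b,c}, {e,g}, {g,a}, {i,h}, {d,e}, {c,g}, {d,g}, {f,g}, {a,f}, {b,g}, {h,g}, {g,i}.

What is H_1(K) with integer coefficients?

H_1 ≅ Z^4.

Take the total order a < b < c < d < e < f < g < h < i on the vertex set. Then K (dimension 1) consists of the simplices:

  0-simplices (9): a, b, c, d, e, f, g, h, i
  1-simplices (12): af, ag, bc, bg, cg, de, dg, eg, fg, gh, gi, hi

Hence C_0 ≅ Z^9, C_1 ≅ Z^12.

The boundary map ∂_1: C_1 → C_0 maps an edge to its endpoints' difference, ∂[p,q] = q − p.
As a 9×12 matrix over Z this has rank 8, with invariant factors (1,1,1,1,1,1,1,1).

Now H_k = ker ∂_k / im ∂_{k+1}, so:

  H_1: rank ker ∂_1 − rank ∂_2 = (12 − 8) − 0 = 4, and there is no ∂_2, so H_1 ≅ Z^4.

(K is a triangulation of a wedge of 4 circles.)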